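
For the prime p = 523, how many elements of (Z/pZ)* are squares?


For prime p, the number of non-zero quadratic residues is (p-1)/2.
= (523-1)/2
= 261

261


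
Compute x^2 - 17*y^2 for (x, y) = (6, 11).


x^2 - d*y^2
= 6^2 - 17*11^2
= 36 - 2057
= -2021

-2021


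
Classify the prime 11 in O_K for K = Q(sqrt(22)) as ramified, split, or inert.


K = Q(sqrt(22)). Since d mod 4 = 2, disc(K) = 88.
Check p | disc: 88 mod 11 = 0.
p divides disc, so p ramifies: (p) = P^2 with e=2, f=1, g=1.
Therefore p is ramified.

ramified


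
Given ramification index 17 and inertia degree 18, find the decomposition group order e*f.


|D_P| = e * f
= 17 * 18
= 306

306


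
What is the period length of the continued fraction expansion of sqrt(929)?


Run the CF algorithm for sqrt(929).
a_0 = floor(sqrt(929)) = 30; set m_0=0, q_0=1.
Recurrence: m' = q*a - m,  q' = (d - m'^2)/q,  a' = floor((a_0 + m')/q').
  step 1: m=30, q=29, a=2
  step 2: m=28, q=5, a=11
  step 3: m=27, q=40, a=1
  step 4: m=13, q=19, a=2
  step 5: m=25, q=16, a=3
  step 6: m=23, q=25, a=2
  step 7: m=27, q=8, a=7
  step 8: m=29, q=11, a=5
  step 9: m=26, q=23, a=2
  step 10: m=20, q=23, a=2
  step 11: m=26, q=11, a=5
  step 12: m=29, q=8, a=7
  step 13: m=27, q=25, a=2
  step 14: m=23, q=16, a=3
  step 15: m=25, q=19, a=2
  step 16: m=13, q=40, a=1
  step 17: m=27, q=5, a=11
  step 18: m=28, q=29, a=2
  step 19: m=30, q=1, a=60
a_19 = 2*a_0 = 60, so the period closes here.
sqrt(929) = [30; 2, 11, 1, 2, 3, 2, 7, 5, 2, 2, 5, 7, 2, 3, 2, 1, 11, 2, 60]
Period length = 19

19


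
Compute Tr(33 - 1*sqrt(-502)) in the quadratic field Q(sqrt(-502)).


Tr(a + b*sqrt(d)) = (a + b*sqrt(d)) + (a - b*sqrt(d)) = 2a
= 2 * (33)
= 66

66


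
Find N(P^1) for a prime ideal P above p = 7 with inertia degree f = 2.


N(P^a) = p^(a*f)
= 7^(1*2)
= 7^2
= 49

49


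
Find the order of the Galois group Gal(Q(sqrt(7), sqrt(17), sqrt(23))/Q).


The 3 square roots of distinct primes are multiplicatively independent over Q,
so [K:Q] = 2^3 and Gal(K/Q) is isomorphic to (Z/2Z)^3.
|Gal| = 2^3 = 8

8


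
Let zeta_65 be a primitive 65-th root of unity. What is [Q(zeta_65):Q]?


The degree equals Euler's totient phi(65).
65 = 5 * 13
phi(65) = 48

48


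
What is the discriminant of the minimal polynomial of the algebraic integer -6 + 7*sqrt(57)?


The element -6 + 7*sqrt(57) has minimal polynomial:
x^2 + 12*x - 2757
Discriminant = (12)^2 - 4*(-2757)
= 144 + 11028
= 11172

11172


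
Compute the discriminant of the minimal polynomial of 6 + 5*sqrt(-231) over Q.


The element 6 + 5*sqrt(-231) has minimal polynomial:
x^2 - 12*x + 5811
Discriminant = (-12)^2 - 4*(5811)
= 144 - 23244
= -23100

-23100


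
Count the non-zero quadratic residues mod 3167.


For prime p, the number of non-zero quadratic residues is (p-1)/2.
= (3167-1)/2
= 1583

1583


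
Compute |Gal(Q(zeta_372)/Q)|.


|Gal(Q(zeta_372)/Q)| = phi(372)
= 120

120


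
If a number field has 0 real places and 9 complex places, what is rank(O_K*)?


By Dirichlet's unit theorem:
rank = r1 + r2 - 1
= 0 + 9 - 1
= 8

8


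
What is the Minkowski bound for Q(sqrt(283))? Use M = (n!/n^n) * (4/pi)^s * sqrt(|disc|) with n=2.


d = 283, d mod 4 = 3, so disc(K) = 4d = 1132; |disc(K)| = 1132
Real quadratic field, so n = 2, s = r2 = 0, r1 = 2
M = (n!/n^n) * (4/pi)^s * sqrt(|disc(K)|) = (2!/2^2) * (4/pi)^0 * sqrt(1132)
= 0.5 * 1.000000 * 33.645208
= 16.8226

16.8226


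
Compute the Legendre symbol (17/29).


p = 29 is prime, so compute (17/29) with the reciprocity algorithm (Jacobi-symbol steps: pull out 2s via (2/n), flip via reciprocity, reduce):
  reciprocity: (17/29) -> +(29/17)
  reduce: (12/17)
  pull out 2: (2/17) = +1  (since 17 mod 8 = 1)
  pull out 2: (2/17) = +1  (since 17 mod 8 = 1)
  reciprocity: (3/17) -> +(17/3)
  reduce: (2/3)
  pull out 2: (2/3) = -1  (since 3 mod 8 = 3)
  (1/3) = 1
Product of signs = -1
(17/29) = -1

-1


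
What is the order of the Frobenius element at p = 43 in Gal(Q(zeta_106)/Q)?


The Frobenius at p in Gal(Q(zeta_n)/Q) = (Z/nZ)* is the class of p, so its order is ord_106(43), the smallest k >= 1 with 43^k = 1 mod 106.
n = 106 = 2 * 53, phi(106) = 52; the order divides phi(n).
Divisors of 52: 1, 2, 4, 13, 26, 52
Repeated squaring mod 106: 43^1 = 43, 43^2 = 47, 43^4 = 89, 43^8 = 77, 43^16 = 99, 43^32 = 49
Test divisors in increasing order:
  k=1: 43^1 = 43 mod 106
  k=2: 43^2 = 47 mod 106
  k=4: 43^4 = 89 mod 106
  k=13: 43^13 = 77 * 89 * 43 = 105 mod 106
  k=26: 43^26 = 99 * 77 * 47 = 1 mod 106  <- first divisor giving 1
Order = 26

26


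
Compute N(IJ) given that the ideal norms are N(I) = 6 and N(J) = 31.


N(IJ) = N(I) * N(J)
= 6 * 31
= 186

186


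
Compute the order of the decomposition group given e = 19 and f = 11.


|D_P| = e * f
= 19 * 11
= 209

209


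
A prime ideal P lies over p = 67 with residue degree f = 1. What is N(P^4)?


N(P^a) = p^(a*f)
= 67^(4*1)
= 67^4
= 20151121

20151121


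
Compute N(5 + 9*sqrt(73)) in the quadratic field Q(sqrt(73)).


N(a + b*sqrt(d)) = a^2 - d*b^2
= (5)^2 - (73)*(9)^2
= 25 - 5913
= -5888

-5888


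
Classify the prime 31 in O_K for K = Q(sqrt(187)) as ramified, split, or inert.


K = Q(sqrt(187)). Since d mod 4 = 3, disc(K) = 748.
Check p | disc: 748 mod 31 = 4.
p does not divide disc. Compute Legendre symbol (d/p):
1^((31-1)/2) mod 31 = 1
(d/p) = 1, so p splits: (p) = P*P' with e=1, f=1, g=2.
Therefore p is split.

split


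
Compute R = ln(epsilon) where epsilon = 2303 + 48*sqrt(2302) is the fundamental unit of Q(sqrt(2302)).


epsilon = 2303 + 48*sqrt(2302)
= 4605.9998
R = ln(4605.9998)
= 8.4351

8.4351


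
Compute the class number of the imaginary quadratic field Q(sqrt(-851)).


K = Q(sqrt(-851)). d mod 4 = 1, so D = disc(K) = d = -851
h(K) equals the number of primitive reduced positive-definite forms (a, b, c) = a*x^2 + b*x*y + c*y^2 with b^2 - 4ac = D,
where reduced means |b| <= a <= c, with b >= 0 whenever |b| = a or a = c, and primitive means gcd(a, b, c) = 1.
Reduced forces 3a^2 <= |D| = 851, so 1 <= a <= 16; b must have the parity of D, and c = (b^2 - D)/(4a) must be an integer >= a.
Enumerate a = 1..16, b in [-a, a]:
  a=1: (1, 1, 213)  [1]
  a=2: none
  a=3: (3, -1, 71), (3, 1, 71)  [2]
  a=4: none
  a=5: (5, -3, 43), (5, 3, 43)  [2]
  a=6..8: none
  a=9: (9, -7, 25), (9, 7, 25)  [2]
  a=10..14: none
  a=15: (15, -13, 17), (15, 7, 15), (15, 13, 17)  [3]
  a=16: none
Total reduced forms: 1 + 2 + 2 + 2 + 3 = 10
h = 10

10


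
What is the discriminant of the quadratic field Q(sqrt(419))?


For K = Q(sqrt(d)) with d squarefree: disc(K) = d if d = 1 mod 4, and disc(K) = 4d if d = 2 or 3 mod 4.
Here d = 419, and d mod 4 = 3.
d = 3 mod 4, not 1 (O_K = Z[sqrt(d)]), so disc(K) = 4d = 4 * (419) = 1676

1676


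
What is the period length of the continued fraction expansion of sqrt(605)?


Run the CF algorithm for sqrt(605).
a_0 = floor(sqrt(605)) = 24; set m_0=0, q_0=1.
Recurrence: m' = q*a - m,  q' = (d - m'^2)/q,  a' = floor((a_0 + m')/q').
  step 1: m=24, q=29, a=1
  step 2: m=5, q=20, a=1
  step 3: m=15, q=19, a=2
  step 4: m=23, q=4, a=11
  step 5: m=21, q=41, a=1
  step 6: m=20, q=5, a=8
  step 7: m=20, q=41, a=1
  step 8: m=21, q=4, a=11
  step 9: m=23, q=19, a=2
  step 10: m=15, q=20, a=1
  step 11: m=5, q=29, a=1
  step 12: m=24, q=1, a=48
a_12 = 2*a_0 = 48, so the period closes here.
sqrt(605) = [24; 1, 1, 2, 11, 1, 8, 1, 11, 2, 1, 1, 48]
Period length = 12

12


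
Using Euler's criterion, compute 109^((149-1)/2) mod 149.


p = 149 is prime and the exponent is (p-1)/2 = 74, so by Euler's criterion 109^74 = (109/149) = +1 or -1 mod 149.
Compute by square-and-multiply:
  74 = 64 + 8 + 2 (binary 1001010)
  Repeated squaring mod 149: 109^1 = 109, 109^2 = 110, 109^4 = 31, 109^8 = 67, 109^16 = 19, 109^32 = 63, 109^64 = 95
  109^74 = 109^64 * 109^8 * 109^2 = 95 * 67 * 110 mod 149
    95 * 67 = 6365 = 107 mod 149
    107 * 110 = 11770 = 148 mod 149
  109^74 = 148 mod 149
Result 148 = p - 1 = -1 mod 149: 109 is a quadratic non-residue mod 149. As a residue in [0, p-1] the value is 148.
109^74 mod 149 = 148

148


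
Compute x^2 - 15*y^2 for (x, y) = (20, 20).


x^2 - d*y^2
= 20^2 - 15*20^2
= 400 - 6000
= -5600

-5600


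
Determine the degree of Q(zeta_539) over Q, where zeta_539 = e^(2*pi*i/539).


The degree equals Euler's totient phi(539).
539 = 7^2 * 11
phi(539) = 420

420


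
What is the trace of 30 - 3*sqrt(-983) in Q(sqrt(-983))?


Tr(a + b*sqrt(d)) = (a + b*sqrt(d)) + (a - b*sqrt(d)) = 2a
= 2 * (30)
= 60

60


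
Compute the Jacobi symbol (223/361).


Compute (223/361) via quadratic reciprocity:
  reciprocity: (223/361) -> +(361/223)
  reduce: (138/223)
  pull out 2: (2/223) = +1  (since 223 mod 8 = 7)
  reciprocity: (69/223) -> +(223/69)
  reduce: (16/69)
  pull out 2: (2/69) = -1  (since 69 mod 8 = 5)
  pull out 2: (2/69) = -1  (since 69 mod 8 = 5)
  pull out 2: (2/69) = -1  (since 69 mod 8 = 5)
  pull out 2: (2/69) = -1  (since 69 mod 8 = 5)
  (1/69) = 1
Product of signs = 1

1


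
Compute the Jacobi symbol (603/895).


Compute (603/895) via quadratic reciprocity:
  reciprocity: (603/895) -> -(895/603)
  reduce: (292/603)
  pull out 2: (2/603) = -1  (since 603 mod 8 = 3)
  pull out 2: (2/603) = -1  (since 603 mod 8 = 3)
  reciprocity: (73/603) -> +(603/73)
  reduce: (19/73)
  reciprocity: (19/73) -> +(73/19)
  reduce: (16/19)
  pull out 2: (2/19) = -1  (since 19 mod 8 = 3)
  pull out 2: (2/19) = -1  (since 19 mod 8 = 3)
  pull out 2: (2/19) = -1  (since 19 mod 8 = 3)
  pull out 2: (2/19) = -1  (since 19 mod 8 = 3)
  (1/19) = 1
Product of signs = -1

-1


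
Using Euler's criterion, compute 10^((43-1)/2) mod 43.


p = 43 is prime and the exponent is (p-1)/2 = 21, so by Euler's criterion 10^21 = (10/43) = +1 or -1 mod 43.
Compute by square-and-multiply:
  21 = 16 + 4 + 1 (binary 10101)
  Repeated squaring mod 43: 10^1 = 10, 10^2 = 14, 10^4 = 24, 10^8 = 17, 10^16 = 31
  10^21 = 10^16 * 10^4 * 10^1 = 31 * 24 * 10 mod 43
    31 * 24 = 744 = 13 mod 43
    13 * 10 = 130 = 1 mod 43
  10^21 = 1 mod 43
Result 1: 10 is a quadratic residue mod 43.
10^21 mod 43 = 1

1


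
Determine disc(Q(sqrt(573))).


For K = Q(sqrt(d)) with d squarefree: disc(K) = d if d = 1 mod 4, and disc(K) = 4d if d = 2 or 3 mod 4.
Here d = 573, and d mod 4 = 1.
d = 1 mod 4 (O_K = Z[(1+sqrt(d))/2]), so disc(K) = d = 573

573


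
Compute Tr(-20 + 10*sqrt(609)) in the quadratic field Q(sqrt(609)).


Tr(a + b*sqrt(d)) = (a + b*sqrt(d)) + (a - b*sqrt(d)) = 2a
= 2 * (-20)
= -40

-40


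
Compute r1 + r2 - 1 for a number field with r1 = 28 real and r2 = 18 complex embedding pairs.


By Dirichlet's unit theorem:
rank = r1 + r2 - 1
= 28 + 18 - 1
= 45

45


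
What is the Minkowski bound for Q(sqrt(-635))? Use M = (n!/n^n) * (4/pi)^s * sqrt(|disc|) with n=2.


d = -635, d mod 4 = 1, so disc(K) = d = -635; |disc(K)| = 635
Imaginary quadratic field, so n = 2, s = r2 = 1, r1 = 0
M = (n!/n^n) * (4/pi)^s * sqrt(|disc(K)|) = (2!/2^2) * (4/pi)^1 * sqrt(635)
= 0.5 * 1.273240 * 25.199206
= 16.0423

16.0423


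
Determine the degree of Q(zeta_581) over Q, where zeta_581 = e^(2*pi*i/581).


The degree equals Euler's totient phi(581).
581 = 7 * 83
phi(581) = 492

492


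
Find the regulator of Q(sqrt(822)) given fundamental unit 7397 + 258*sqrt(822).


epsilon = 7397 + 258*sqrt(822)
= 14793.9999
R = ln(14793.9999)
= 9.6020

9.6020


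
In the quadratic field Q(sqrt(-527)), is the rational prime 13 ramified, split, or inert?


K = Q(sqrt(-527)). Since d mod 4 = 1, disc(K) = -527.
Check p | disc: -527 mod 13 = 6.
p does not divide disc. Compute Legendre symbol (d/p):
6^((13-1)/2) mod 13 = -1
(d/p) = -1, so p is inert: (p) stays prime with e=1, f=2, g=1.
Therefore p is inert.

inert


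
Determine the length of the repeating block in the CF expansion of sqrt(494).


Run the CF algorithm for sqrt(494).
a_0 = floor(sqrt(494)) = 22; set m_0=0, q_0=1.
Recurrence: m' = q*a - m,  q' = (d - m'^2)/q,  a' = floor((a_0 + m')/q').
  step 1: m=22, q=10, a=4
  step 2: m=18, q=17, a=2
  step 3: m=16, q=14, a=2
  step 4: m=12, q=25, a=1
  step 5: m=13, q=13, a=2
  step 6: m=13, q=25, a=1
  step 7: m=12, q=14, a=2
  step 8: m=16, q=17, a=2
  step 9: m=18, q=10, a=4
  step 10: m=22, q=1, a=44
a_10 = 2*a_0 = 44, so the period closes here.
sqrt(494) = [22; 4, 2, 2, 1, 2, 1, 2, 2, 4, 44]
Period length = 10

10


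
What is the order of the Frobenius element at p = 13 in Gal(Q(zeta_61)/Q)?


The Frobenius at p in Gal(Q(zeta_n)/Q) = (Z/nZ)* is the class of p, so its order is ord_61(13), the smallest k >= 1 with 13^k = 1 mod 61.
n = 61 = 61, phi(61) = 60; the order divides phi(n).
Divisors of 60: 1, 2, 3, 4, 5, 6, 10, 12, 15, 20, 30, 60
Repeated squaring mod 61: 13^1 = 13, 13^2 = 47, 13^4 = 13, 13^8 = 47, 13^16 = 13, 13^32 = 47
Test divisors in increasing order:
  k=1: 13^1 = 13 mod 61
  k=2: 13^2 = 47 mod 61
  k=3: 13^3 = 47 * 13 = 1 mod 61  <- first divisor giving 1
Order = 3

3


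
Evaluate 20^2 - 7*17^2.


x^2 - d*y^2
= 20^2 - 7*17^2
= 400 - 2023
= -1623

-1623


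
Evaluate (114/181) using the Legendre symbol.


p = 181 is prime, so compute (114/181) with the reciprocity algorithm (Jacobi-symbol steps: pull out 2s via (2/n), flip via reciprocity, reduce):
  pull out 2: (2/181) = -1  (since 181 mod 8 = 5)
  reciprocity: (57/181) -> +(181/57)
  reduce: (10/57)
  pull out 2: (2/57) = +1  (since 57 mod 8 = 1)
  reciprocity: (5/57) -> +(57/5)
  reduce: (2/5)
  pull out 2: (2/5) = -1  (since 5 mod 8 = 5)
  (1/5) = 1
Product of signs = 1
(114/181) = 1

1


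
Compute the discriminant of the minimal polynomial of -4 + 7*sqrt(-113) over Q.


The element -4 + 7*sqrt(-113) has minimal polynomial:
x^2 + 8*x + 5553
Discriminant = (8)^2 - 4*(5553)
= 64 - 22212
= -22148

-22148


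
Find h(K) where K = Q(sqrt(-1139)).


K = Q(sqrt(-1139)). d mod 4 = 1, so D = disc(K) = d = -1139
h(K) equals the number of primitive reduced positive-definite forms (a, b, c) = a*x^2 + b*x*y + c*y^2 with b^2 - 4ac = D,
where reduced means |b| <= a <= c, with b >= 0 whenever |b| = a or a = c, and primitive means gcd(a, b, c) = 1.
Reduced forces 3a^2 <= |D| = 1139, so 1 <= a <= 19; b must have the parity of D, and c = (b^2 - D)/(4a) must be an integer >= a.
Enumerate a = 1..19, b in [-a, a]:
  a=1: (1, 1, 285)  [1]
  a=2: none
  a=3: (3, -1, 95), (3, 1, 95)  [2]
  a=4: none
  a=5: (5, -1, 57), (5, 1, 57)  [2]
  a=6: none
  a=7: (7, -3, 41), (7, 3, 41)  [2]
  a=8: none
  a=9: (9, -7, 33), (9, 7, 33)  [2]
  a=10: none
  a=11: (11, -7, 27), (11, 7, 27)  [2]
  a=12..14: none
  a=15: (15, -11, 21), (15, -1, 19), (15, 1, 19), (15, 11, 21)  [4]
  a=16: none
  a=17: (17, 17, 21)  [1]
  a=18..19: none
Total reduced forms: 1 + 2 + 2 + 2 + 2 + 2 + 4 + 1 = 16
h = 16

16


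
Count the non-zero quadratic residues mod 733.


For prime p, the number of non-zero quadratic residues is (p-1)/2.
= (733-1)/2
= 366

366


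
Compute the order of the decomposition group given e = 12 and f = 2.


|D_P| = e * f
= 12 * 2
= 24

24


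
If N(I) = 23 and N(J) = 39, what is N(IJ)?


N(IJ) = N(I) * N(J)
= 23 * 39
= 897

897


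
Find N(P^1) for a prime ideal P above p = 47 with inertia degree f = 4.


N(P^a) = p^(a*f)
= 47^(1*4)
= 47^4
= 4879681

4879681


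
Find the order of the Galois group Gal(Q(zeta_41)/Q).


|Gal(Q(zeta_41)/Q)| = phi(41)
= 40

40


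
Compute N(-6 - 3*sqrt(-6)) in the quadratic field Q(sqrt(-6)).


N(a + b*sqrt(d)) = a^2 - d*b^2
= (-6)^2 - (-6)*(-3)^2
= 36 + 54
= 90

90


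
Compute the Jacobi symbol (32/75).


Compute (32/75) via quadratic reciprocity:
  pull out 2: (2/75) = -1  (since 75 mod 8 = 3)
  pull out 2: (2/75) = -1  (since 75 mod 8 = 3)
  pull out 2: (2/75) = -1  (since 75 mod 8 = 3)
  pull out 2: (2/75) = -1  (since 75 mod 8 = 3)
  pull out 2: (2/75) = -1  (since 75 mod 8 = 3)
  (1/75) = 1
Product of signs = -1

-1


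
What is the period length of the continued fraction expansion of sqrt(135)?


Run the CF algorithm for sqrt(135).
a_0 = floor(sqrt(135)) = 11; set m_0=0, q_0=1.
Recurrence: m' = q*a - m,  q' = (d - m'^2)/q,  a' = floor((a_0 + m')/q').
  step 1: m=11, q=14, a=1
  step 2: m=3, q=9, a=1
  step 3: m=6, q=11, a=1
  step 4: m=5, q=10, a=1
  step 5: m=5, q=11, a=1
  step 6: m=6, q=9, a=1
  step 7: m=3, q=14, a=1
  step 8: m=11, q=1, a=22
a_8 = 2*a_0 = 22, so the period closes here.
sqrt(135) = [11; 1, 1, 1, 1, 1, 1, 1, 22]
Period length = 8

8


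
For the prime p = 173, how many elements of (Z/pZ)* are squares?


For prime p, the number of non-zero quadratic residues is (p-1)/2.
= (173-1)/2
= 86

86


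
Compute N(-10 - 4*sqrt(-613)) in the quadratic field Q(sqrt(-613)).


N(a + b*sqrt(d)) = a^2 - d*b^2
= (-10)^2 - (-613)*(-4)^2
= 100 + 9808
= 9908

9908


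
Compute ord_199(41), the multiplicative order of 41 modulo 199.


We want ord_199(41), the smallest k >= 1 with 41^k = 1 mod 199.
n = 199 = 199, phi(199) = 198; the order divides phi(n).
Divisors of 198: 1, 2, 3, 6, 9, 11, 18, 22, 33, 66, 99, 198
Repeated squaring mod 199: 41^1 = 41, 41^2 = 89, 41^4 = 160, 41^8 = 128, 41^16 = 66, 41^32 = 177, 41^64 = 86, 41^128 = 33
Test divisors in increasing order:
  k=1: 41^1 = 41 mod 199
  k=2: 41^2 = 89 mod 199
  k=3: 41^3 = 89 * 41 = 67 mod 199
  k=6: 41^6 = 160 * 89 = 111 mod 199
  k=9: 41^9 = 128 * 41 = 74 mod 199
  k=11: 41^11 = 128 * 89 * 41 = 19 mod 199
  k=18: 41^18 = 66 * 89 = 103 mod 199
  k=22: 41^22 = 66 * 160 * 89 = 162 mod 199
  k=33: 41^33 = 177 * 41 = 93 mod 199
  k=66: 41^66 = 86 * 89 = 92 mod 199
  k=99: 41^99 = 86 * 177 * 89 * 41 = 198 mod 199
  k=198: 41^198 = 33 * 86 * 160 * 89 = 1 mod 199  <- first divisor giving 1
Order = 198

198


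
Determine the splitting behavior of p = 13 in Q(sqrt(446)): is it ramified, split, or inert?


K = Q(sqrt(446)). Since d mod 4 = 2, disc(K) = 1784.
Check p | disc: 1784 mod 13 = 3.
p does not divide disc. Compute Legendre symbol (d/p):
4^((13-1)/2) mod 13 = 1
(d/p) = 1, so p splits: (p) = P*P' with e=1, f=1, g=2.
Therefore p is split.

split


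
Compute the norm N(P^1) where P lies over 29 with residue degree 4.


N(P^a) = p^(a*f)
= 29^(1*4)
= 29^4
= 707281

707281


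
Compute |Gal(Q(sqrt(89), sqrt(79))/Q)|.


The 2 square roots of distinct primes are multiplicatively independent over Q,
so [K:Q] = 2^2 and Gal(K/Q) is isomorphic to (Z/2Z)^2.
|Gal| = 2^2 = 4

4


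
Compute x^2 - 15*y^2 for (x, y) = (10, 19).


x^2 - d*y^2
= 10^2 - 15*19^2
= 100 - 5415
= -5315

-5315


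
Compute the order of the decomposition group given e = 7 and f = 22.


|D_P| = e * f
= 7 * 22
= 154

154


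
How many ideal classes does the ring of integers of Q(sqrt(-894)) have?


K = Q(sqrt(-894)). d mod 4 = 2, so D = disc(K) = 4d = -3576
h(K) equals the number of primitive reduced positive-definite forms (a, b, c) = a*x^2 + b*x*y + c*y^2 with b^2 - 4ac = D,
where reduced means |b| <= a <= c, with b >= 0 whenever |b| = a or a = c, and primitive means gcd(a, b, c) = 1.
Reduced forces 3a^2 <= |D| = 3576, so 1 <= a <= 34; b must have the parity of D, and c = (b^2 - D)/(4a) must be an integer >= a.
Enumerate a = 1..34, b in [-a, a]:
  a=1: (1, 0, 894)  [1]
  a=2: (2, 0, 447)  [1]
  a=3: (3, 0, 298)  [1]
  a=4: none
  a=5: (5, -2, 179), (5, 2, 179)  [2]
  a=6: (6, 0, 149)  [1]
  a=7: (7, -6, 129), (7, 6, 129)  [2]
  a=8..9: none
  a=10: (10, -8, 91), (10, 8, 91)  [2]
  a=11..12: none
  a=13: (13, -8, 70), (13, 8, 70)  [2]
  a=14: (14, -8, 65), (14, 8, 65)  [2]
  a=15: (15, -12, 62), (15, 12, 62)  [2]
  a=16..20: none
  a=21: (21, -6, 43), (21, 6, 43)  [2]
  a=22: none
  a=23: (23, -14, 41), (23, 14, 41)  [2]
  a=24: none
  a=25: (25, -18, 39), (25, 18, 39)  [2]
  a=26: (26, -8, 35), (26, 8, 35)  [2]
  a=27..28: none
  a=29: (29, -22, 35), (29, 22, 35)  [2]
  a=30: (30, -12, 31), (30, 12, 31)  [2]
  a=31..34: none
Total reduced forms: 1 + 1 + 1 + 2 + 1 + 2 + 2 + 2 + 2 + 2 + 2 + 2 + 2 + 2 + 2 + 2 = 28
h = 28

28


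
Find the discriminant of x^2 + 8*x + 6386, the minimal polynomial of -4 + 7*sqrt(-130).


The element -4 + 7*sqrt(-130) has minimal polynomial:
x^2 + 8*x + 6386
Discriminant = (8)^2 - 4*(6386)
= 64 - 25544
= -25480

-25480


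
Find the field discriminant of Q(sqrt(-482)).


For K = Q(sqrt(d)) with d squarefree: disc(K) = d if d = 1 mod 4, and disc(K) = 4d if d = 2 or 3 mod 4.
Here d = -482, and d mod 4 = 2.
d = 2 mod 4, not 1 (O_K = Z[sqrt(d)]), so disc(K) = 4d = 4 * (-482) = -1928

-1928


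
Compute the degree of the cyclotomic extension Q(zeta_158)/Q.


The degree equals Euler's totient phi(158).
158 = 2 * 79
phi(158) = 78

78


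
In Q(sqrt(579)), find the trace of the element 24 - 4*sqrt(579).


Tr(a + b*sqrt(d)) = (a + b*sqrt(d)) + (a - b*sqrt(d)) = 2a
= 2 * (24)
= 48

48


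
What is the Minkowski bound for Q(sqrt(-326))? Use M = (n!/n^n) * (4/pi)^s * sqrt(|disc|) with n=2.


d = -326, d mod 4 = 2, so disc(K) = 4d = -1304; |disc(K)| = 1304
Imaginary quadratic field, so n = 2, s = r2 = 1, r1 = 0
M = (n!/n^n) * (4/pi)^s * sqrt(|disc(K)|) = (2!/2^2) * (4/pi)^1 * sqrt(1304)
= 0.5 * 1.273240 * 36.110940
= 22.9889

22.9889


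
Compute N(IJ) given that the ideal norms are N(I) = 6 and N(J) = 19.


N(IJ) = N(I) * N(J)
= 6 * 19
= 114

114


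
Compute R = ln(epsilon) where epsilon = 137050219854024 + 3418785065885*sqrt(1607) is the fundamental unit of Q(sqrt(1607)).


epsilon = 137050219854024 + 3418785065885*sqrt(1607)
= 2.7410e+14
R = ln(2.7410e+14)
= 33.2445

33.2445


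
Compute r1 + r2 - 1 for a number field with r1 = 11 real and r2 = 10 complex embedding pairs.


By Dirichlet's unit theorem:
rank = r1 + r2 - 1
= 11 + 10 - 1
= 20

20


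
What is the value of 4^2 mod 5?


p = 5 is prime and the exponent is (p-1)/2 = 2, so by Euler's criterion 4^2 = (4/5) = +1 or -1 mod 5.
Compute by square-and-multiply:
  2 = 2 (binary 10)
  Repeated squaring mod 5: 4^1 = 4, 4^2 = 1
  4^2 = 1 mod 5
Result 1: 4 is a quadratic residue mod 5.
4^2 mod 5 = 1

1


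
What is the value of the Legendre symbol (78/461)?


p = 461 is prime, so compute (78/461) with the reciprocity algorithm (Jacobi-symbol steps: pull out 2s via (2/n), flip via reciprocity, reduce):
  pull out 2: (2/461) = -1  (since 461 mod 8 = 5)
  reciprocity: (39/461) -> +(461/39)
  reduce: (32/39)
  pull out 2: (2/39) = +1  (since 39 mod 8 = 7)
  pull out 2: (2/39) = +1  (since 39 mod 8 = 7)
  pull out 2: (2/39) = +1  (since 39 mod 8 = 7)
  pull out 2: (2/39) = +1  (since 39 mod 8 = 7)
  pull out 2: (2/39) = +1  (since 39 mod 8 = 7)
  (1/39) = 1
Product of signs = -1
(78/461) = -1

-1


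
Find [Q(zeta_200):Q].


The degree equals Euler's totient phi(200).
200 = 2^3 * 5^2
phi(200) = 80

80


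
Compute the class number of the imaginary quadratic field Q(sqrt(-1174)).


K = Q(sqrt(-1174)). d mod 4 = 2, so D = disc(K) = 4d = -4696
h(K) equals the number of primitive reduced positive-definite forms (a, b, c) = a*x^2 + b*x*y + c*y^2 with b^2 - 4ac = D,
where reduced means |b| <= a <= c, with b >= 0 whenever |b| = a or a = c, and primitive means gcd(a, b, c) = 1.
Reduced forces 3a^2 <= |D| = 4696, so 1 <= a <= 39; b must have the parity of D, and c = (b^2 - D)/(4a) must be an integer >= a.
Enumerate a = 1..39, b in [-a, a]:
  a=1: (1, 0, 1174)  [1]
  a=2: (2, 0, 587)  [1]
  a=3..4: none
  a=5: (5, -2, 235), (5, 2, 235)  [2]
  a=6: none
  a=7: (7, -6, 169), (7, 6, 169)  [2]
  a=8..9: none
  a=10: (10, -8, 119), (10, 8, 119)  [2]
  a=11: (11, -10, 109), (11, 10, 109)  [2]
  a=12: none
  a=13: (13, -6, 91), (13, 6, 91)  [2]
  a=14: (14, -8, 85), (14, 8, 85)  [2]
  a=15..16: none
  a=17: (17, -8, 70), (17, 8, 70)  [2]
  a=18: none
  a=19: (19, -4, 62), (19, 4, 62)  [2]
  a=20..21: none
  a=22: (22, -12, 55), (22, 12, 55)  [2]
  a=23..24: none
  a=25: (25, -2, 47), (25, 2, 47)  [2]
  a=26: (26, -20, 49), (26, 20, 49)  [2]
  a=27..30: none
  a=31: (31, -4, 38), (31, 4, 38)  [2]
  a=32..33: none
  a=34: (34, -8, 35), (34, 8, 35)  [2]
  a=35: (35, -22, 37), (35, 22, 37)  [2]
  a=36..39: none
Total reduced forms: 1 + 1 + 2 + 2 + 2 + 2 + 2 + 2 + 2 + 2 + 2 + 2 + 2 + 2 + 2 + 2 = 30
h = 30

30


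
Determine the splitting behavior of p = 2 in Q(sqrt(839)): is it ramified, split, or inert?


K = Q(sqrt(839)). Since d mod 4 = 3, disc(K) = 3356.
Check p | disc: 3356 mod 2 = 0.
p divides disc, so p ramifies: (p) = P^2 with e=2, f=1, g=1.
Therefore p is ramified.

ramified


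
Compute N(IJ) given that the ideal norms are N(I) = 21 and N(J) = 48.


N(IJ) = N(I) * N(J)
= 21 * 48
= 1008

1008


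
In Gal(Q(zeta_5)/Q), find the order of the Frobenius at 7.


The Frobenius at p in Gal(Q(zeta_n)/Q) = (Z/nZ)* is the class of p, so its order is ord_5(7), the smallest k >= 1 with 7^k = 1 mod 5.
n = 5 = 5, phi(5) = 4; the order divides phi(n).
Divisors of 4: 1, 2, 4
Repeated squaring mod 5: 7^1 = 2, 7^2 = 4, 7^4 = 1
Test divisors in increasing order:
  k=1: 7^1 = 2 mod 5
  k=2: 7^2 = 4 mod 5
  k=4: 7^4 = 1 mod 5  <- first divisor giving 1
Order = 4

4


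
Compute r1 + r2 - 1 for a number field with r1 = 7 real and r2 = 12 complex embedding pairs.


By Dirichlet's unit theorem:
rank = r1 + r2 - 1
= 7 + 12 - 1
= 18

18


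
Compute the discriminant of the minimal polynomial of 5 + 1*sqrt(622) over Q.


The element 5 + 1*sqrt(622) has minimal polynomial:
x^2 - 10*x - 597
Discriminant = (-10)^2 - 4*(-597)
= 100 + 2388
= 2488

2488


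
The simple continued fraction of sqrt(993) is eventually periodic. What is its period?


Run the CF algorithm for sqrt(993).
a_0 = floor(sqrt(993)) = 31; set m_0=0, q_0=1.
Recurrence: m' = q*a - m,  q' = (d - m'^2)/q,  a' = floor((a_0 + m')/q').
  step 1: m=31, q=32, a=1
  step 2: m=1, q=31, a=1
  step 3: m=30, q=3, a=20
  step 4: m=30, q=31, a=1
  step 5: m=1, q=32, a=1
  step 6: m=31, q=1, a=62
a_6 = 2*a_0 = 62, so the period closes here.
sqrt(993) = [31; 1, 1, 20, 1, 1, 62]
Period length = 6

6


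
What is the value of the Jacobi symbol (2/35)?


Compute (2/35) via quadratic reciprocity:
  pull out 2: (2/35) = -1  (since 35 mod 8 = 3)
  (1/35) = 1
Product of signs = -1

-1


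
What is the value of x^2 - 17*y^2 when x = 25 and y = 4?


x^2 - d*y^2
= 25^2 - 17*4^2
= 625 - 272
= 353

353


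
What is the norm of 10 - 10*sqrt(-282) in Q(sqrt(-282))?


N(a + b*sqrt(d)) = a^2 - d*b^2
= (10)^2 - (-282)*(-10)^2
= 100 + 28200
= 28300

28300


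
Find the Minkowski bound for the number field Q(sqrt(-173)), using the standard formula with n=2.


d = -173, d mod 4 = 3, so disc(K) = 4d = -692; |disc(K)| = 692
Imaginary quadratic field, so n = 2, s = r2 = 1, r1 = 0
M = (n!/n^n) * (4/pi)^s * sqrt(|disc(K)|) = (2!/2^2) * (4/pi)^1 * sqrt(692)
= 0.5 * 1.273240 * 26.305893
= 16.7469

16.7469


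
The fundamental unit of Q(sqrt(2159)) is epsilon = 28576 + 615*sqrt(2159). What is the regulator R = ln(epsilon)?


epsilon = 28576 + 615*sqrt(2159)
= 57152.0000
R = ln(57152.0000)
= 10.9535

10.9535


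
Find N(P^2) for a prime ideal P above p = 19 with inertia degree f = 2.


N(P^a) = p^(a*f)
= 19^(2*2)
= 19^4
= 130321

130321


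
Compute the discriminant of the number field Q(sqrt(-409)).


For K = Q(sqrt(d)) with d squarefree: disc(K) = d if d = 1 mod 4, and disc(K) = 4d if d = 2 or 3 mod 4.
Here d = -409, and d mod 4 = 3.
d = 3 mod 4, not 1 (O_K = Z[sqrt(d)]), so disc(K) = 4d = 4 * (-409) = -1636

-1636


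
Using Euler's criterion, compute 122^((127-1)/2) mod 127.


p = 127 is prime and the exponent is (p-1)/2 = 63, so by Euler's criterion 122^63 = (122/127) = +1 or -1 mod 127.
Compute by square-and-multiply:
  63 = 32 + 16 + 8 + 4 + 2 + 1 (binary 111111)
  Repeated squaring mod 127: 122^1 = 122, 122^2 = 25, 122^4 = 117, 122^8 = 100, 122^16 = 94, 122^32 = 73
  122^63 = 122^32 * 122^16 * 122^8 * 122^4 * 122^2 * 122^1 = 73 * 94 * 100 * 117 * 25 * 122 mod 127
    73 * 94 = 6862 = 4 mod 127
    4 * 100 = 400 = 19 mod 127
    19 * 117 = 2223 = 64 mod 127
    64 * 25 = 1600 = 76 mod 127
    76 * 122 = 9272 = 1 mod 127
  122^63 = 1 mod 127
Result 1: 122 is a quadratic residue mod 127.
122^63 mod 127 = 1

1


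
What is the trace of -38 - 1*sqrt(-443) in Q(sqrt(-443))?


Tr(a + b*sqrt(d)) = (a + b*sqrt(d)) + (a - b*sqrt(d)) = 2a
= 2 * (-38)
= -76

-76


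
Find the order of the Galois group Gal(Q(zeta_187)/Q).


|Gal(Q(zeta_187)/Q)| = phi(187)
= 160

160


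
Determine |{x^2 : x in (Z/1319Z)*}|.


For prime p, the number of non-zero quadratic residues is (p-1)/2.
= (1319-1)/2
= 659

659


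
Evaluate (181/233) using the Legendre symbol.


p = 233 is prime, so compute (181/233) with the reciprocity algorithm (Jacobi-symbol steps: pull out 2s via (2/n), flip via reciprocity, reduce):
  reciprocity: (181/233) -> +(233/181)
  reduce: (52/181)
  pull out 2: (2/181) = -1  (since 181 mod 8 = 5)
  pull out 2: (2/181) = -1  (since 181 mod 8 = 5)
  reciprocity: (13/181) -> +(181/13)
  reduce: (12/13)
  pull out 2: (2/13) = -1  (since 13 mod 8 = 5)
  pull out 2: (2/13) = -1  (since 13 mod 8 = 5)
  reciprocity: (3/13) -> +(13/3)
  reduce: (1/3)
  (1/3) = 1
Product of signs = 1
(181/233) = 1

1


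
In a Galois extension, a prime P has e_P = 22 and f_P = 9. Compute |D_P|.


|D_P| = e * f
= 22 * 9
= 198

198


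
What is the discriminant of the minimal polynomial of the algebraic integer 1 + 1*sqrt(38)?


The element 1 + 1*sqrt(38) has minimal polynomial:
x^2 - 2*x - 37
Discriminant = (-2)^2 - 4*(-37)
= 4 + 148
= 152

152


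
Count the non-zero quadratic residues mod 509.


For prime p, the number of non-zero quadratic residues is (p-1)/2.
= (509-1)/2
= 254

254


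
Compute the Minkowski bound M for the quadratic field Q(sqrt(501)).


d = 501, d mod 4 = 1, so disc(K) = d = 501; |disc(K)| = 501
Real quadratic field, so n = 2, s = r2 = 0, r1 = 2
M = (n!/n^n) * (4/pi)^s * sqrt(|disc(K)|) = (2!/2^2) * (4/pi)^0 * sqrt(501)
= 0.5 * 1.000000 * 22.383029
= 11.1915

11.1915


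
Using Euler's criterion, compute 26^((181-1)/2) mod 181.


p = 181 is prime and the exponent is (p-1)/2 = 90, so by Euler's criterion 26^90 = (26/181) = +1 or -1 mod 181.
Compute by square-and-multiply:
  90 = 64 + 16 + 8 + 2 (binary 1011010)
  Repeated squaring mod 181: 26^1 = 26, 26^2 = 133, 26^4 = 132, 26^8 = 48, 26^16 = 132, 26^32 = 48, 26^64 = 132
  26^90 = 26^64 * 26^16 * 26^8 * 26^2 = 132 * 132 * 48 * 133 mod 181
    132 * 132 = 17424 = 48 mod 181
    48 * 48 = 2304 = 132 mod 181
    132 * 133 = 17556 = 180 mod 181
  26^90 = 180 mod 181
Result 180 = p - 1 = -1 mod 181: 26 is a quadratic non-residue mod 181. As a residue in [0, p-1] the value is 180.
26^90 mod 181 = 180

180


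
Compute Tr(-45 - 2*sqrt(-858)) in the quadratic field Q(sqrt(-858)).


Tr(a + b*sqrt(d)) = (a + b*sqrt(d)) + (a - b*sqrt(d)) = 2a
= 2 * (-45)
= -90

-90


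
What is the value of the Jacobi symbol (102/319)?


Compute (102/319) via quadratic reciprocity:
  pull out 2: (2/319) = +1  (since 319 mod 8 = 7)
  reciprocity: (51/319) -> -(319/51)
  reduce: (13/51)
  reciprocity: (13/51) -> +(51/13)
  reduce: (12/13)
  pull out 2: (2/13) = -1  (since 13 mod 8 = 5)
  pull out 2: (2/13) = -1  (since 13 mod 8 = 5)
  reciprocity: (3/13) -> +(13/3)
  reduce: (1/3)
  (1/3) = 1
Product of signs = -1

-1


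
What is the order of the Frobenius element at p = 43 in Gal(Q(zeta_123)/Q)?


The Frobenius at p in Gal(Q(zeta_n)/Q) = (Z/nZ)* is the class of p, so its order is ord_123(43), the smallest k >= 1 with 43^k = 1 mod 123.
n = 123 = 3 * 41, phi(123) = 80; the order divides phi(n).
Divisors of 80: 1, 2, 4, 5, 8, 10, 16, 20, 40, 80
Repeated squaring mod 123: 43^1 = 43, 43^2 = 4, 43^4 = 16, 43^8 = 10, 43^16 = 100, 43^32 = 37, 43^64 = 16
Test divisors in increasing order:
  k=1: 43^1 = 43 mod 123
  k=2: 43^2 = 4 mod 123
  k=4: 43^4 = 16 mod 123
  k=5: 43^5 = 16 * 43 = 73 mod 123
  k=8: 43^8 = 10 mod 123
  k=10: 43^10 = 10 * 4 = 40 mod 123
  k=16: 43^16 = 100 mod 123
  k=20: 43^20 = 100 * 16 = 1 mod 123  <- first divisor giving 1
Order = 20

20


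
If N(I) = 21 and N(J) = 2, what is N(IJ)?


N(IJ) = N(I) * N(J)
= 21 * 2
= 42

42


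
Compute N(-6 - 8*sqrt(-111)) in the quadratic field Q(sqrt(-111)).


N(a + b*sqrt(d)) = a^2 - d*b^2
= (-6)^2 - (-111)*(-8)^2
= 36 + 7104
= 7140

7140


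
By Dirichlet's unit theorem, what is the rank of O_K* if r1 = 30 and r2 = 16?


By Dirichlet's unit theorem:
rank = r1 + r2 - 1
= 30 + 16 - 1
= 45

45


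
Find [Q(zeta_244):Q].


The degree equals Euler's totient phi(244).
244 = 2^2 * 61
phi(244) = 120

120


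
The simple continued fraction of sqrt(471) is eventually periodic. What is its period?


Run the CF algorithm for sqrt(471).
a_0 = floor(sqrt(471)) = 21; set m_0=0, q_0=1.
Recurrence: m' = q*a - m,  q' = (d - m'^2)/q,  a' = floor((a_0 + m')/q').
  step 1: m=21, q=30, a=1
  step 2: m=9, q=13, a=2
  step 3: m=17, q=14, a=2
  step 4: m=11, q=25, a=1
  step 5: m=14, q=11, a=3
  step 6: m=19, q=10, a=4
  step 7: m=21, q=3, a=14
  step 8: m=21, q=10, a=4
  step 9: m=19, q=11, a=3
  step 10: m=14, q=25, a=1
  step 11: m=11, q=14, a=2
  step 12: m=17, q=13, a=2
  step 13: m=9, q=30, a=1
  step 14: m=21, q=1, a=42
a_14 = 2*a_0 = 42, so the period closes here.
sqrt(471) = [21; 1, 2, 2, 1, 3, 4, 14, 4, 3, 1, 2, 2, 1, 42]
Period length = 14

14


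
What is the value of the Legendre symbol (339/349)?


p = 349 is prime, so compute (339/349) with the reciprocity algorithm (Jacobi-symbol steps: pull out 2s via (2/n), flip via reciprocity, reduce):
  reciprocity: (339/349) -> +(349/339)
  reduce: (10/339)
  pull out 2: (2/339) = -1  (since 339 mod 8 = 3)
  reciprocity: (5/339) -> +(339/5)
  reduce: (4/5)
  pull out 2: (2/5) = -1  (since 5 mod 8 = 5)
  pull out 2: (2/5) = -1  (since 5 mod 8 = 5)
  (1/5) = 1
Product of signs = -1
(339/349) = -1

-1


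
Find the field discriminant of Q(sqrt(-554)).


For K = Q(sqrt(d)) with d squarefree: disc(K) = d if d = 1 mod 4, and disc(K) = 4d if d = 2 or 3 mod 4.
Here d = -554, and d mod 4 = 2.
d = 2 mod 4, not 1 (O_K = Z[sqrt(d)]), so disc(K) = 4d = 4 * (-554) = -2216

-2216


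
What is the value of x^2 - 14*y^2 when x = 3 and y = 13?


x^2 - d*y^2
= 3^2 - 14*13^2
= 9 - 2366
= -2357

-2357


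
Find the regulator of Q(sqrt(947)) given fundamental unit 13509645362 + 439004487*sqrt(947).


epsilon = 13509645362 + 439004487*sqrt(947)
= 2.7019e+10
R = ln(2.7019e+10)
= 24.0198

24.0198


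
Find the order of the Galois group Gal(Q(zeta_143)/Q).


|Gal(Q(zeta_143)/Q)| = phi(143)
= 120

120


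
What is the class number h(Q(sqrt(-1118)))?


K = Q(sqrt(-1118)). d mod 4 = 2, so D = disc(K) = 4d = -4472
h(K) equals the number of primitive reduced positive-definite forms (a, b, c) = a*x^2 + b*x*y + c*y^2 with b^2 - 4ac = D,
where reduced means |b| <= a <= c, with b >= 0 whenever |b| = a or a = c, and primitive means gcd(a, b, c) = 1.
Reduced forces 3a^2 <= |D| = 4472, so 1 <= a <= 38; b must have the parity of D, and c = (b^2 - D)/(4a) must be an integer >= a.
Enumerate a = 1..38, b in [-a, a]:
  a=1: (1, 0, 1118)  [1]
  a=2: (2, 0, 559)  [1]
  a=3: (3, -2, 373), (3, 2, 373)  [2]
  a=4..5: none
  a=6: (6, -4, 187), (6, 4, 187)  [2]
  a=7: (7, -6, 161), (7, 6, 161)  [2]
  a=8: none
  a=9: (9, -8, 126), (9, 8, 126)  [2]
  a=10: none
  a=11: (11, -4, 102), (11, 4, 102)  [2]
  a=12: none
  a=13: (13, 0, 86)  [1]
  a=14: (14, -8, 81), (14, 8, 81)  [2]
  a=15..16: none
  a=17: (17, -4, 66), (17, 4, 66)  [2]
  a=18: (18, -8, 63), (18, 8, 63)  [2]
  a=19..20: none
  a=21: (21, -20, 58), (21, -8, 54), (21, 8, 54), (21, 20, 58)  [4]
  a=22: (22, -4, 51), (22, 4, 51)  [2]
  a=23: (23, -6, 49), (23, 6, 49)  [2]
  a=24..25: none
  a=26: (26, 0, 43)  [1]
  a=27: (27, -8, 42), (27, 8, 42)  [2]
  a=28: none
  a=29: (29, -20, 42), (29, 20, 42)  [2]
  a=30..32: none
  a=33: (33, -26, 39), (33, -4, 34), (33, 4, 34), (33, 26, 39)  [4]
  a=34..38: none
Total reduced forms: 1 + 1 + 2 + 2 + 2 + 2 + 2 + 1 + 2 + 2 + 2 + 4 + 2 + 2 + 1 + 2 + 2 + 4 = 36
h = 36

36


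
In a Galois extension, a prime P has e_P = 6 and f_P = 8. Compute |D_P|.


|D_P| = e * f
= 6 * 8
= 48

48


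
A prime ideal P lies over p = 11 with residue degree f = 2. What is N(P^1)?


N(P^a) = p^(a*f)
= 11^(1*2)
= 11^2
= 121

121


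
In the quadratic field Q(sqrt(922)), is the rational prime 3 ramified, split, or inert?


K = Q(sqrt(922)). Since d mod 4 = 2, disc(K) = 3688.
Check p | disc: 3688 mod 3 = 1.
p does not divide disc. Compute Legendre symbol (d/p):
1^((3-1)/2) mod 3 = 1
(d/p) = 1, so p splits: (p) = P*P' with e=1, f=1, g=2.
Therefore p is split.

split


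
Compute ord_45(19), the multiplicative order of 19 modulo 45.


We want ord_45(19), the smallest k >= 1 with 19^k = 1 mod 45.
n = 45 = 3^2 * 5, phi(45) = 24; the order divides phi(n).
Divisors of 24: 1, 2, 3, 4, 6, 8, 12, 24
Repeated squaring mod 45: 19^1 = 19, 19^2 = 1, 19^4 = 1, 19^8 = 1, 19^16 = 1
Test divisors in increasing order:
  k=1: 19^1 = 19 mod 45
  k=2: 19^2 = 1 mod 45  <- first divisor giving 1
Order = 2

2


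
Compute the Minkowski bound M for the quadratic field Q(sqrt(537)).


d = 537, d mod 4 = 1, so disc(K) = d = 537; |disc(K)| = 537
Real quadratic field, so n = 2, s = r2 = 0, r1 = 2
M = (n!/n^n) * (4/pi)^s * sqrt(|disc(K)|) = (2!/2^2) * (4/pi)^0 * sqrt(537)
= 0.5 * 1.000000 * 23.173260
= 11.5866

11.5866


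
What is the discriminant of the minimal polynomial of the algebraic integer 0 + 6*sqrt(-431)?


The element 0 + 6*sqrt(-431) has minimal polynomial:
x^2 + 0*x + 15516
Discriminant = (0)^2 - 4*(15516)
= 0 - 62064
= -62064

-62064


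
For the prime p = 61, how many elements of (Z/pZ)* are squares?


For prime p, the number of non-zero quadratic residues is (p-1)/2.
= (61-1)/2
= 30

30


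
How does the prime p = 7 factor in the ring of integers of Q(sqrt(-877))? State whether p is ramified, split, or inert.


K = Q(sqrt(-877)). Since d mod 4 = 3, disc(K) = -3508.
Check p | disc: -3508 mod 7 = 6.
p does not divide disc. Compute Legendre symbol (d/p):
5^((7-1)/2) mod 7 = -1
(d/p) = -1, so p is inert: (p) stays prime with e=1, f=2, g=1.
Therefore p is inert.

inert


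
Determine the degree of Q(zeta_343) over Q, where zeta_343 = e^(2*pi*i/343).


The degree equals Euler's totient phi(343).
343 = 7^3
phi(343) = 294

294


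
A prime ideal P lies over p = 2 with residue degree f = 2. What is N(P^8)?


N(P^a) = p^(a*f)
= 2^(8*2)
= 2^16
= 65536

65536


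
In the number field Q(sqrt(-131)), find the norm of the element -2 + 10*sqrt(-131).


N(a + b*sqrt(d)) = a^2 - d*b^2
= (-2)^2 - (-131)*(10)^2
= 4 + 13100
= 13104

13104


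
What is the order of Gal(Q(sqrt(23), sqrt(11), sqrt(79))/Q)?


The 3 square roots of distinct primes are multiplicatively independent over Q,
so [K:Q] = 2^3 and Gal(K/Q) is isomorphic to (Z/2Z)^3.
|Gal| = 2^3 = 8

8


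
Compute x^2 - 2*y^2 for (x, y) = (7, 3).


x^2 - d*y^2
= 7^2 - 2*3^2
= 49 - 18
= 31

31


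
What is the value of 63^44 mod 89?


p = 89 is prime and the exponent is (p-1)/2 = 44, so by Euler's criterion 63^44 = (63/89) = +1 or -1 mod 89.
Compute by square-and-multiply:
  44 = 32 + 8 + 4 (binary 101100)
  Repeated squaring mod 89: 63^1 = 63, 63^2 = 53, 63^4 = 50, 63^8 = 8, 63^16 = 64, 63^32 = 2
  63^44 = 63^32 * 63^8 * 63^4 = 2 * 8 * 50 mod 89
    2 * 8 = 16 = 16 mod 89
    16 * 50 = 800 = 88 mod 89
  63^44 = 88 mod 89
Result 88 = p - 1 = -1 mod 89: 63 is a quadratic non-residue mod 89. As a residue in [0, p-1] the value is 88.
63^44 mod 89 = 88

88


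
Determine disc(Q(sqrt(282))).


For K = Q(sqrt(d)) with d squarefree: disc(K) = d if d = 1 mod 4, and disc(K) = 4d if d = 2 or 3 mod 4.
Here d = 282, and d mod 4 = 2.
d = 2 mod 4, not 1 (O_K = Z[sqrt(d)]), so disc(K) = 4d = 4 * (282) = 1128

1128


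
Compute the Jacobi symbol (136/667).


Compute (136/667) via quadratic reciprocity:
  pull out 2: (2/667) = -1  (since 667 mod 8 = 3)
  pull out 2: (2/667) = -1  (since 667 mod 8 = 3)
  pull out 2: (2/667) = -1  (since 667 mod 8 = 3)
  reciprocity: (17/667) -> +(667/17)
  reduce: (4/17)
  pull out 2: (2/17) = +1  (since 17 mod 8 = 1)
  pull out 2: (2/17) = +1  (since 17 mod 8 = 1)
  (1/17) = 1
Product of signs = -1

-1
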